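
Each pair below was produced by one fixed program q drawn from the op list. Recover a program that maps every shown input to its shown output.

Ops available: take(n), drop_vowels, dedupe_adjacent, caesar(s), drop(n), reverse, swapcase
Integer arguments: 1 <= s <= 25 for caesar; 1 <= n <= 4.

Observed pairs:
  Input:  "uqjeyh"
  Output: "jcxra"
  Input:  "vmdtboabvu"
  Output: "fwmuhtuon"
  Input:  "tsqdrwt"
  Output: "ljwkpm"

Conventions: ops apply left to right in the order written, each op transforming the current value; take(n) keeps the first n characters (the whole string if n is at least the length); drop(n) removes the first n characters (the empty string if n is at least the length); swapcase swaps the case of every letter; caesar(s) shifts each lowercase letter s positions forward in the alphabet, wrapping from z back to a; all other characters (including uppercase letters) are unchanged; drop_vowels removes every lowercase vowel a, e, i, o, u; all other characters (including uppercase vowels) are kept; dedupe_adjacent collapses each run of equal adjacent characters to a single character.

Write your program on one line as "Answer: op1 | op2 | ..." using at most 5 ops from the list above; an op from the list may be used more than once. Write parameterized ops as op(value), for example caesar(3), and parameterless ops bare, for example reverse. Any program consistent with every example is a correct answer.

drop(1) | caesar(13) | caesar(1) | caesar(5)

Check, running the answer program on each example:
  "uqjeyh" -> "qjeyh" -> "dwrlu" -> "exsmv" -> "jcxra"
  "vmdtboabvu" -> "mdtboabvu" -> "zqgobnoih" -> "arhpcopji" -> "fwmuhtuon"
  "tsqdrwt" -> "sqdrwt" -> "fdqejg" -> "gerfkh" -> "ljwkpm"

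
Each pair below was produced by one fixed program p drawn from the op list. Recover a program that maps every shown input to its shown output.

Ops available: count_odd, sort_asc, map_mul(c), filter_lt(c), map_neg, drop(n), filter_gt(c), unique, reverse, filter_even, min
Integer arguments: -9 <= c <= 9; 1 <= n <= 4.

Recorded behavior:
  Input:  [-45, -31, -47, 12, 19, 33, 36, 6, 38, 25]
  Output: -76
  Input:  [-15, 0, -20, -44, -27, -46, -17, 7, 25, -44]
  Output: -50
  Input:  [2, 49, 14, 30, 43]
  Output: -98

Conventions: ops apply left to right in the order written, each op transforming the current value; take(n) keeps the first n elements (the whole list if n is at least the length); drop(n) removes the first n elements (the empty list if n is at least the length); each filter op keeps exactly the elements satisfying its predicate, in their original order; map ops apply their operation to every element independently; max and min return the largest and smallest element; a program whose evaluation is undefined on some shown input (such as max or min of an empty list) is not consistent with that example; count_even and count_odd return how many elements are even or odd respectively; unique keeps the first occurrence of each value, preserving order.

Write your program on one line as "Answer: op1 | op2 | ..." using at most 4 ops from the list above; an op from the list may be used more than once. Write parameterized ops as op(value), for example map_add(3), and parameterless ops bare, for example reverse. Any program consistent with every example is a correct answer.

filter_gt(-6) | map_mul(-2) | min

Check, running the answer program on each example:
  [-45, -31, -47, 12, 19, 33, 36, 6, 38, 25] -> [12, 19, 33, 36, 6, 38, 25] -> [-24, -38, -66, -72, -12, -76, -50] -> -76
  [-15, 0, -20, -44, -27, -46, -17, 7, 25, -44] -> [0, 7, 25] -> [0, -14, -50] -> -50
  [2, 49, 14, 30, 43] -> [2, 49, 14, 30, 43] -> [-4, -98, -28, -60, -86] -> -98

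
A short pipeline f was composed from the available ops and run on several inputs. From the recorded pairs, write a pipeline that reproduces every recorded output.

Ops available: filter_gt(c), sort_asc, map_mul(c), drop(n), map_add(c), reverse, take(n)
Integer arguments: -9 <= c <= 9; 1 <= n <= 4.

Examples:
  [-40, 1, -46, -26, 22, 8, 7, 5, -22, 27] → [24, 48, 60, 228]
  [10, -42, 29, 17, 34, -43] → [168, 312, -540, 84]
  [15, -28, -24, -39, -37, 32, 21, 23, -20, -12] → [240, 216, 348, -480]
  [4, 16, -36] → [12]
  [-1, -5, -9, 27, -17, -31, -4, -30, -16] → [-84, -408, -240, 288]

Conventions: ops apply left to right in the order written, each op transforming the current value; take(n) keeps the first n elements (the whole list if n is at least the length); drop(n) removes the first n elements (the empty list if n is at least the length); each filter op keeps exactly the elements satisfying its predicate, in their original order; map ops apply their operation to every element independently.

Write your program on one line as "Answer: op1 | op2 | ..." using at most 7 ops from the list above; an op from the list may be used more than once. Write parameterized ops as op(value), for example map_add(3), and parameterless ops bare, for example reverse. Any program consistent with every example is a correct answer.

reverse | map_mul(-3) | map_add(9) | drop(2) | map_mul(-4) | take(4)

Check, running the answer program on each example:
  [-40, 1, -46, -26, 22, 8, 7, 5, -22, 27] -> [27, -22, 5, 7, 8, 22, -26, -46, 1, -40] -> [-81, 66, -15, -21, -24, -66, 78, 138, -3, 120] -> [-72, 75, -6, -12, -15, -57, 87, 147, 6, 129] -> [-6, -12, -15, -57, 87, 147, 6, 129] -> [24, 48, 60, 228, -348, -588, -24, -516] -> [24, 48, 60, 228]
  [10, -42, 29, 17, 34, -43] -> [-43, 34, 17, 29, -42, 10] -> [129, -102, -51, -87, 126, -30] -> [138, -93, -42, -78, 135, -21] -> [-42, -78, 135, -21] -> [168, 312, -540, 84] -> [168, 312, -540, 84]
  [15, -28, -24, -39, -37, 32, 21, 23, -20, -12] -> [-12, -20, 23, 21, 32, -37, -39, -24, -28, 15] -> [36, 60, -69, -63, -96, 111, 117, 72, 84, -45] -> [45, 69, -60, -54, -87, 120, 126, 81, 93, -36] -> [-60, -54, -87, 120, 126, 81, 93, -36] -> [240, 216, 348, -480, -504, -324, -372, 144] -> [240, 216, 348, -480]
  [4, 16, -36] -> [-36, 16, 4] -> [108, -48, -12] -> [117, -39, -3] -> [-3] -> [12] -> [12]
  [-1, -5, -9, 27, -17, -31, -4, -30, -16] -> [-16, -30, -4, -31, -17, 27, -9, -5, -1] -> [48, 90, 12, 93, 51, -81, 27, 15, 3] -> [57, 99, 21, 102, 60, -72, 36, 24, 12] -> [21, 102, 60, -72, 36, 24, 12] -> [-84, -408, -240, 288, -144, -96, -48] -> [-84, -408, -240, 288]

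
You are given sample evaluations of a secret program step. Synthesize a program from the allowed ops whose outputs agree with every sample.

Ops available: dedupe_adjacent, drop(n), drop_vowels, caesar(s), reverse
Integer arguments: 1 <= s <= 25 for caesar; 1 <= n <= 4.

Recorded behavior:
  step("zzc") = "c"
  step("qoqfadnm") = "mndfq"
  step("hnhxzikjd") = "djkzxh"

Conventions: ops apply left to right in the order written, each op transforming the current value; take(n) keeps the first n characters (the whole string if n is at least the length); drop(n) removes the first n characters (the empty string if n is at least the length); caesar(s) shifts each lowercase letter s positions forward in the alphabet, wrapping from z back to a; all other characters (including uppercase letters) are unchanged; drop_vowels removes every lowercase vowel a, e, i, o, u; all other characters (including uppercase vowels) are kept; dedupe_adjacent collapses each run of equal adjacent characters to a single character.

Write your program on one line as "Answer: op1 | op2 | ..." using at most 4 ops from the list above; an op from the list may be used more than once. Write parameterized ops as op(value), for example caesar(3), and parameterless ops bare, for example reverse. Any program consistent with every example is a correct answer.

drop(2) | drop_vowels | reverse

Check, running the answer program on each example:
  "zzc" -> "c" -> "c" -> "c"
  "qoqfadnm" -> "qfadnm" -> "qfdnm" -> "mndfq"
  "hnhxzikjd" -> "hxzikjd" -> "hxzkjd" -> "djkzxh"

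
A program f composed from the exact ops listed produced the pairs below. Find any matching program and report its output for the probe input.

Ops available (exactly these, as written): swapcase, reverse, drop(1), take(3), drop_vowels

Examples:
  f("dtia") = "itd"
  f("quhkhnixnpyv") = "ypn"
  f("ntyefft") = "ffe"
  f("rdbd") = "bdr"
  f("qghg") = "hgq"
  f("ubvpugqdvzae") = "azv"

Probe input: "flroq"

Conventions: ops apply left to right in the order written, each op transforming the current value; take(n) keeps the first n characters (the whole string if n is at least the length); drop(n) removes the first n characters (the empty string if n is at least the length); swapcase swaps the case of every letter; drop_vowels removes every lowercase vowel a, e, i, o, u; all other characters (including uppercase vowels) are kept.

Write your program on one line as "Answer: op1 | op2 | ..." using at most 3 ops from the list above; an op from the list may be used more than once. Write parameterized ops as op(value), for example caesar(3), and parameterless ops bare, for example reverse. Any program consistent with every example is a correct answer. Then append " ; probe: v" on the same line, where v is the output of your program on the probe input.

reverse | drop(1) | take(3) ; probe: "orl"

Check, running the answer program on each example:
  "dtia" -> "aitd" -> "itd" -> "itd"
  "quhkhnixnpyv" -> "vypnxinhkhuq" -> "ypnxinhkhuq" -> "ypn"
  "ntyefft" -> "tffeytn" -> "ffeytn" -> "ffe"
  "rdbd" -> "dbdr" -> "bdr" -> "bdr"
  "qghg" -> "ghgq" -> "hgq" -> "hgq"
  "ubvpugqdvzae" -> "eazvdqgupvbu" -> "azvdqgupvbu" -> "azv"
  probe: "flroq" -> "qorlf" -> "orlf" -> "orl"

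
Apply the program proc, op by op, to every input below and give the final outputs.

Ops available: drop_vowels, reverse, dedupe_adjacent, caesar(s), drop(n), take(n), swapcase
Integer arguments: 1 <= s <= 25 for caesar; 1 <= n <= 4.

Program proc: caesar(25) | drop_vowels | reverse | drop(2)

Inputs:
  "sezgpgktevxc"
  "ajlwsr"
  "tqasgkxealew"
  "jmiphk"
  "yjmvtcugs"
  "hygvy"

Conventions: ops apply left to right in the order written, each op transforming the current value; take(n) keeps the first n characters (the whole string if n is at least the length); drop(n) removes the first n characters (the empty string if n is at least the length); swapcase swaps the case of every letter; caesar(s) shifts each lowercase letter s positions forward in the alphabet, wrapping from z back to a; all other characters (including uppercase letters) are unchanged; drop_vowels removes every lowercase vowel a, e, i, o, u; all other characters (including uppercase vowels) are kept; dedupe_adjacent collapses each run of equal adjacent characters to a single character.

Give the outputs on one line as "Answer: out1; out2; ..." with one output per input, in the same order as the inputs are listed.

Execution, op by op:
  "sezgpgktevxc" -> "rdyfofjsduwb" -> "rdyffjsdwb" -> "bwdsjffydr" -> "dsjffydr"
  "ajlwsr" -> "zikvrq" -> "zkvrq" -> "qrvkz" -> "vkz"
  "tqasgkxealew" -> "spzrfjwdzkdv" -> "spzrfjwdzkdv" -> "vdkzdwjfrzps" -> "kzdwjfrzps"
  "jmiphk" -> "ilhogj" -> "lhgj" -> "jghl" -> "hl"
  "yjmvtcugs" -> "xilusbtfr" -> "xlsbtfr" -> "rftbslx" -> "tbslx"
  "hygvy" -> "gxfux" -> "gxfx" -> "xfxg" -> "xg"

"dsjffydr"; "vkz"; "kzdwjfrzps"; "hl"; "tbslx"; "xg"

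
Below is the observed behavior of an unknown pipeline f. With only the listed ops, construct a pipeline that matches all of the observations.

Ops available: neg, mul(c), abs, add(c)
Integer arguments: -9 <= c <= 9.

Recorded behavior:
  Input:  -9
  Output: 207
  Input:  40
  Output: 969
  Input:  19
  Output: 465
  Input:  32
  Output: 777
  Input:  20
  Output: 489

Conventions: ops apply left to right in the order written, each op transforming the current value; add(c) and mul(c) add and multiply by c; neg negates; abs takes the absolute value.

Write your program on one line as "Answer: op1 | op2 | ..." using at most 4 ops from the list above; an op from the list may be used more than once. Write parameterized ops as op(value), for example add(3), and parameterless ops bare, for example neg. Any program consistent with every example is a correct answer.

mul(8) | add(3) | abs | mul(3)

Check, running the answer program on each example:
  -9 -> -72 -> -69 -> 69 -> 207
  40 -> 320 -> 323 -> 323 -> 969
  19 -> 152 -> 155 -> 155 -> 465
  32 -> 256 -> 259 -> 259 -> 777
  20 -> 160 -> 163 -> 163 -> 489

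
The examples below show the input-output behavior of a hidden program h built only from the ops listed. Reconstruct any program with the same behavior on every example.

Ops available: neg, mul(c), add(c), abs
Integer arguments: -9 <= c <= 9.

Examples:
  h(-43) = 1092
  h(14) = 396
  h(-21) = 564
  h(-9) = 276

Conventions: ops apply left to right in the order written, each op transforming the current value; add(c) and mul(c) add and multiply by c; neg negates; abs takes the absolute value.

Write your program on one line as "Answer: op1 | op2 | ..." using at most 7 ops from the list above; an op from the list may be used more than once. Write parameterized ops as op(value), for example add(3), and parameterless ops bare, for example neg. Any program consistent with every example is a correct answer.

mul(-2) | abs | add(5) | mul(6) | mul(-2) | neg

Check, running the answer program on each example:
  -43 -> 86 -> 86 -> 91 -> 546 -> -1092 -> 1092
  14 -> -28 -> 28 -> 33 -> 198 -> -396 -> 396
  -21 -> 42 -> 42 -> 47 -> 282 -> -564 -> 564
  -9 -> 18 -> 18 -> 23 -> 138 -> -276 -> 276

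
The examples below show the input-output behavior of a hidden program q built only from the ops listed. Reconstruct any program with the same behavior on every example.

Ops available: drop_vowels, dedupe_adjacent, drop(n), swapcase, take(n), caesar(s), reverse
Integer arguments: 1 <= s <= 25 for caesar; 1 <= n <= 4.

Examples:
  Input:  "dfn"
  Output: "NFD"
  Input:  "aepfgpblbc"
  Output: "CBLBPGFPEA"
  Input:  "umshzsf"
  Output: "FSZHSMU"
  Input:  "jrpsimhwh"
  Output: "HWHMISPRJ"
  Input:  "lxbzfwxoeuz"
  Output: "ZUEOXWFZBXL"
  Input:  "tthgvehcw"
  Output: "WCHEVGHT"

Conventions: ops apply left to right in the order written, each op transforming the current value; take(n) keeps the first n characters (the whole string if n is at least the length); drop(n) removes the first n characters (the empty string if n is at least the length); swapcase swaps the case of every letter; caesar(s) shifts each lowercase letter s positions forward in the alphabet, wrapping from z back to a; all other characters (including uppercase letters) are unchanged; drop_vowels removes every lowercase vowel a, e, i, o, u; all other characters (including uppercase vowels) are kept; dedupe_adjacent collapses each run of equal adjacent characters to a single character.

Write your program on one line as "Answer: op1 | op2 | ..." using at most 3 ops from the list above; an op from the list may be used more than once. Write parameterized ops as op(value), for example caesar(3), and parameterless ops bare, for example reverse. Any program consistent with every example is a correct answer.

dedupe_adjacent | swapcase | reverse

Check, running the answer program on each example:
  "dfn" -> "dfn" -> "DFN" -> "NFD"
  "aepfgpblbc" -> "aepfgpblbc" -> "AEPFGPBLBC" -> "CBLBPGFPEA"
  "umshzsf" -> "umshzsf" -> "UMSHZSF" -> "FSZHSMU"
  "jrpsimhwh" -> "jrpsimhwh" -> "JRPSIMHWH" -> "HWHMISPRJ"
  "lxbzfwxoeuz" -> "lxbzfwxoeuz" -> "LXBZFWXOEUZ" -> "ZUEOXWFZBXL"
  "tthgvehcw" -> "thgvehcw" -> "THGVEHCW" -> "WCHEVGHT"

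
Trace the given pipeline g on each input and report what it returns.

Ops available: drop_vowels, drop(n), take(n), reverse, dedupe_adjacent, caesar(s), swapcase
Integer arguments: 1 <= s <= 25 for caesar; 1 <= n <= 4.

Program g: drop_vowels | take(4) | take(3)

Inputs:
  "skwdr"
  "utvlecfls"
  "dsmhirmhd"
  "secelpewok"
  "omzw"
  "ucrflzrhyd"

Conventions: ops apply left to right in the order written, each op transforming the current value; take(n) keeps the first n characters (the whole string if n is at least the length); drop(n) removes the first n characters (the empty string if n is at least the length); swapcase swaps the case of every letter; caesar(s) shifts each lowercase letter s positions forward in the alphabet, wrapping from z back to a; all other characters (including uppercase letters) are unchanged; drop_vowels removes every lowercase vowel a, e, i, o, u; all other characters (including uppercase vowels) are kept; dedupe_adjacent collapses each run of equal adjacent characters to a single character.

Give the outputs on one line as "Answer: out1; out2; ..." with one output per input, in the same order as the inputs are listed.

"skw"; "tvl"; "dsm"; "scl"; "mzw"; "crf"

Execution, op by op:
  "skwdr" -> "skwdr" -> "skwd" -> "skw"
  "utvlecfls" -> "tvlcfls" -> "tvlc" -> "tvl"
  "dsmhirmhd" -> "dsmhrmhd" -> "dsmh" -> "dsm"
  "secelpewok" -> "sclpwk" -> "sclp" -> "scl"
  "omzw" -> "mzw" -> "mzw" -> "mzw"
  "ucrflzrhyd" -> "crflzrhyd" -> "crfl" -> "crf"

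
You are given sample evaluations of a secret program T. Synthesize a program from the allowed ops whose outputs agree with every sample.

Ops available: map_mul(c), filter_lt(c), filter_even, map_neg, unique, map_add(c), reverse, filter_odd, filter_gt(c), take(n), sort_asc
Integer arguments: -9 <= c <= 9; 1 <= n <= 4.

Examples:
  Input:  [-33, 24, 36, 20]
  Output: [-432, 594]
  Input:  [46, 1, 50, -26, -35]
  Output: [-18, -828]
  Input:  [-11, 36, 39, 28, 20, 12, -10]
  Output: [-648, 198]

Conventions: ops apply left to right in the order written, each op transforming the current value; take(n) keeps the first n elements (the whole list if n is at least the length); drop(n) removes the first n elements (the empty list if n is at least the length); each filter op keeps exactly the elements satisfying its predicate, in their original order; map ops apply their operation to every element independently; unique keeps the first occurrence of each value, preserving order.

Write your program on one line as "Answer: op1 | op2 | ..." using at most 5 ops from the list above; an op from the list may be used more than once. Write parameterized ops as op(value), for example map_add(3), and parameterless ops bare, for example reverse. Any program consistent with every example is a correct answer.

map_mul(6) | map_neg | take(2) | map_mul(3) | reverse

Check, running the answer program on each example:
  [-33, 24, 36, 20] -> [-198, 144, 216, 120] -> [198, -144, -216, -120] -> [198, -144] -> [594, -432] -> [-432, 594]
  [46, 1, 50, -26, -35] -> [276, 6, 300, -156, -210] -> [-276, -6, -300, 156, 210] -> [-276, -6] -> [-828, -18] -> [-18, -828]
  [-11, 36, 39, 28, 20, 12, -10] -> [-66, 216, 234, 168, 120, 72, -60] -> [66, -216, -234, -168, -120, -72, 60] -> [66, -216] -> [198, -648] -> [-648, 198]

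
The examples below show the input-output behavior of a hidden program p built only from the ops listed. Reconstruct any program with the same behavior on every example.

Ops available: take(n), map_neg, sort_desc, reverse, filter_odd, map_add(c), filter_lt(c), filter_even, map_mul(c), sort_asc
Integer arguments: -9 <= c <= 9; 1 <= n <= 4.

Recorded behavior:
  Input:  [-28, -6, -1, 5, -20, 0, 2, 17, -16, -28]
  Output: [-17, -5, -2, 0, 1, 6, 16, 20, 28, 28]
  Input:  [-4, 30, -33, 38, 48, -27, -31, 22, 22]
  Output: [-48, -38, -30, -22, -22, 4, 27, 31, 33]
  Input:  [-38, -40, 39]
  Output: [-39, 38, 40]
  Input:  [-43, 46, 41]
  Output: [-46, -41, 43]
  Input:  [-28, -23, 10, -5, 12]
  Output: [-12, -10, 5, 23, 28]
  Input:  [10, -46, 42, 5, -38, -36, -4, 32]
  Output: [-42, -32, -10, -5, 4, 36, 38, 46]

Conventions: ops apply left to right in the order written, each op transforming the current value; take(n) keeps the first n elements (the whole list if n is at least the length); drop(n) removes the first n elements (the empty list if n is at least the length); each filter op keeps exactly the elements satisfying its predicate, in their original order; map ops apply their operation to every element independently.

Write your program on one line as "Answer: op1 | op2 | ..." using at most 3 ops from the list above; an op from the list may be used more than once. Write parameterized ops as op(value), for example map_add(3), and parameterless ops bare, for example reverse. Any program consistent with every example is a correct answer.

sort_desc | map_neg

Check, running the answer program on each example:
  [-28, -6, -1, 5, -20, 0, 2, 17, -16, -28] -> [17, 5, 2, 0, -1, -6, -16, -20, -28, -28] -> [-17, -5, -2, 0, 1, 6, 16, 20, 28, 28]
  [-4, 30, -33, 38, 48, -27, -31, 22, 22] -> [48, 38, 30, 22, 22, -4, -27, -31, -33] -> [-48, -38, -30, -22, -22, 4, 27, 31, 33]
  [-38, -40, 39] -> [39, -38, -40] -> [-39, 38, 40]
  [-43, 46, 41] -> [46, 41, -43] -> [-46, -41, 43]
  [-28, -23, 10, -5, 12] -> [12, 10, -5, -23, -28] -> [-12, -10, 5, 23, 28]
  [10, -46, 42, 5, -38, -36, -4, 32] -> [42, 32, 10, 5, -4, -36, -38, -46] -> [-42, -32, -10, -5, 4, 36, 38, 46]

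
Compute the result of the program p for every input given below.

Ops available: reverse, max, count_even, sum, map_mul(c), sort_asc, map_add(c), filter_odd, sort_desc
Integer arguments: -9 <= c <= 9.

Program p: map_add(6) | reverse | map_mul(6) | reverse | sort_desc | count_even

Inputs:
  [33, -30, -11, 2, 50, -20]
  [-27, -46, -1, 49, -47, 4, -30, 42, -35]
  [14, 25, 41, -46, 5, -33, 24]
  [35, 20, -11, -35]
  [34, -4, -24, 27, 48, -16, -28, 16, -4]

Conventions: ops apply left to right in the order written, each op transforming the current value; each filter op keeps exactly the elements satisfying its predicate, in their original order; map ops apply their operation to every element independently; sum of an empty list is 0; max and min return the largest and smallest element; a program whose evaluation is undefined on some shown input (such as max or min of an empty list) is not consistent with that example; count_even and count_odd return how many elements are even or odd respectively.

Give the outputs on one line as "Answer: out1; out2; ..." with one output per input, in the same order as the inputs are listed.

Execution, op by op:
  [33, -30, -11, 2, 50, -20] -> [39, -24, -5, 8, 56, -14] -> [-14, 56, 8, -5, -24, 39] -> [-84, 336, 48, -30, -144, 234] -> [234, -144, -30, 48, 336, -84] -> [336, 234, 48, -30, -84, -144] -> 6
  [-27, -46, -1, 49, -47, 4, -30, 42, -35] -> [-21, -40, 5, 55, -41, 10, -24, 48, -29] -> [-29, 48, -24, 10, -41, 55, 5, -40, -21] -> [-174, 288, -144, 60, -246, 330, 30, -240, -126] -> [-126, -240, 30, 330, -246, 60, -144, 288, -174] -> [330, 288, 60, 30, -126, -144, -174, -240, -246] -> 9
  [14, 25, 41, -46, 5, -33, 24] -> [20, 31, 47, -40, 11, -27, 30] -> [30, -27, 11, -40, 47, 31, 20] -> [180, -162, 66, -240, 282, 186, 120] -> [120, 186, 282, -240, 66, -162, 180] -> [282, 186, 180, 120, 66, -162, -240] -> 7
  [35, 20, -11, -35] -> [41, 26, -5, -29] -> [-29, -5, 26, 41] -> [-174, -30, 156, 246] -> [246, 156, -30, -174] -> [246, 156, -30, -174] -> 4
  [34, -4, -24, 27, 48, -16, -28, 16, -4] -> [40, 2, -18, 33, 54, -10, -22, 22, 2] -> [2, 22, -22, -10, 54, 33, -18, 2, 40] -> [12, 132, -132, -60, 324, 198, -108, 12, 240] -> [240, 12, -108, 198, 324, -60, -132, 132, 12] -> [324, 240, 198, 132, 12, 12, -60, -108, -132] -> 9

6; 9; 7; 4; 9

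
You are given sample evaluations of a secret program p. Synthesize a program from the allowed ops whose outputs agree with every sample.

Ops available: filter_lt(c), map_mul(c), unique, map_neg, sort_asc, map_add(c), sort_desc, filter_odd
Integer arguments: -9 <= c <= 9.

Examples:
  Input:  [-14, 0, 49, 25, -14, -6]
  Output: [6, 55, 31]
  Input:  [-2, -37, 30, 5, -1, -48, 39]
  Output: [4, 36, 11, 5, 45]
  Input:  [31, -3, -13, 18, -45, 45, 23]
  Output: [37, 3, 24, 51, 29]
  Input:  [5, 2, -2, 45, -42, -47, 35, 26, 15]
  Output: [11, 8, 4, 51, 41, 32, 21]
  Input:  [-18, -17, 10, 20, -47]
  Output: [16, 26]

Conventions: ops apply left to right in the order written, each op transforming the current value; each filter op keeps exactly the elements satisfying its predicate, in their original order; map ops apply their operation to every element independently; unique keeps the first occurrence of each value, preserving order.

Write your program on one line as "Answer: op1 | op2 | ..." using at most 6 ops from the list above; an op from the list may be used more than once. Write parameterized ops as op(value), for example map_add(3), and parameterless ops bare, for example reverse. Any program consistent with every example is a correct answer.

map_add(4) | map_add(2) | map_neg | filter_lt(0) | map_neg

Check, running the answer program on each example:
  [-14, 0, 49, 25, -14, -6] -> [-10, 4, 53, 29, -10, -2] -> [-8, 6, 55, 31, -8, 0] -> [8, -6, -55, -31, 8, 0] -> [-6, -55, -31] -> [6, 55, 31]
  [-2, -37, 30, 5, -1, -48, 39] -> [2, -33, 34, 9, 3, -44, 43] -> [4, -31, 36, 11, 5, -42, 45] -> [-4, 31, -36, -11, -5, 42, -45] -> [-4, -36, -11, -5, -45] -> [4, 36, 11, 5, 45]
  [31, -3, -13, 18, -45, 45, 23] -> [35, 1, -9, 22, -41, 49, 27] -> [37, 3, -7, 24, -39, 51, 29] -> [-37, -3, 7, -24, 39, -51, -29] -> [-37, -3, -24, -51, -29] -> [37, 3, 24, 51, 29]
  [5, 2, -2, 45, -42, -47, 35, 26, 15] -> [9, 6, 2, 49, -38, -43, 39, 30, 19] -> [11, 8, 4, 51, -36, -41, 41, 32, 21] -> [-11, -8, -4, -51, 36, 41, -41, -32, -21] -> [-11, -8, -4, -51, -41, -32, -21] -> [11, 8, 4, 51, 41, 32, 21]
  [-18, -17, 10, 20, -47] -> [-14, -13, 14, 24, -43] -> [-12, -11, 16, 26, -41] -> [12, 11, -16, -26, 41] -> [-16, -26] -> [16, 26]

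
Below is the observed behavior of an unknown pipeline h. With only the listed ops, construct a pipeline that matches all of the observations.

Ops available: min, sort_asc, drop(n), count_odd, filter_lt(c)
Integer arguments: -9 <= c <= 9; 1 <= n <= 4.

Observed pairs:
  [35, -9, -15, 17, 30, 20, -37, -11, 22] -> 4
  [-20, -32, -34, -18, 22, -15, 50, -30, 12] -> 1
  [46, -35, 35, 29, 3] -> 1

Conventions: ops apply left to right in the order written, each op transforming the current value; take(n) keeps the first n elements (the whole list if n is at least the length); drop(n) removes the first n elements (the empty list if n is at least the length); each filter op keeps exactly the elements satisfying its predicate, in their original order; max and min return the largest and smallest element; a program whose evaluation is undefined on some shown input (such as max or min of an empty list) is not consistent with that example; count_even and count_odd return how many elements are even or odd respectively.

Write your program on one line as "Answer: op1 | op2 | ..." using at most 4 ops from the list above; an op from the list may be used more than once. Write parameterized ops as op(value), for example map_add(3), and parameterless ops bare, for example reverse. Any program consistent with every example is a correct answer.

sort_asc | filter_lt(-8) | count_odd

Check, running the answer program on each example:
  [35, -9, -15, 17, 30, 20, -37, -11, 22] -> [-37, -15, -11, -9, 17, 20, 22, 30, 35] -> [-37, -15, -11, -9] -> 4
  [-20, -32, -34, -18, 22, -15, 50, -30, 12] -> [-34, -32, -30, -20, -18, -15, 12, 22, 50] -> [-34, -32, -30, -20, -18, -15] -> 1
  [46, -35, 35, 29, 3] -> [-35, 3, 29, 35, 46] -> [-35] -> 1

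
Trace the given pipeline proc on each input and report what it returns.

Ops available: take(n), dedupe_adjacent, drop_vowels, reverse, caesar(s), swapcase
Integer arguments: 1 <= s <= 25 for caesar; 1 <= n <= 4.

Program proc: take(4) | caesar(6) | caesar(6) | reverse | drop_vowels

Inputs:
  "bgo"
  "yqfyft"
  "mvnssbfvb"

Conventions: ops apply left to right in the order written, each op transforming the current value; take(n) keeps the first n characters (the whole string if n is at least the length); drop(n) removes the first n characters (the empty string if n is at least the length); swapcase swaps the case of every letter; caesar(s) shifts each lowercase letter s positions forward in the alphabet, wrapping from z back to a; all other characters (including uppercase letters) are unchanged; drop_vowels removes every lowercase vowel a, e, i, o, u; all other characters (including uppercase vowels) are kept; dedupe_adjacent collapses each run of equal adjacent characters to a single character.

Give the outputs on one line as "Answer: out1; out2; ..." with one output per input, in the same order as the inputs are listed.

Execution, op by op:
  "bgo" -> "bgo" -> "hmu" -> "nsa" -> "asn" -> "sn"
  "yqfyft" -> "yqfy" -> "ewle" -> "kcrk" -> "krck" -> "krck"
  "mvnssbfvb" -> "mvns" -> "sbty" -> "yhze" -> "ezhy" -> "zhy"

"sn"; "krck"; "zhy"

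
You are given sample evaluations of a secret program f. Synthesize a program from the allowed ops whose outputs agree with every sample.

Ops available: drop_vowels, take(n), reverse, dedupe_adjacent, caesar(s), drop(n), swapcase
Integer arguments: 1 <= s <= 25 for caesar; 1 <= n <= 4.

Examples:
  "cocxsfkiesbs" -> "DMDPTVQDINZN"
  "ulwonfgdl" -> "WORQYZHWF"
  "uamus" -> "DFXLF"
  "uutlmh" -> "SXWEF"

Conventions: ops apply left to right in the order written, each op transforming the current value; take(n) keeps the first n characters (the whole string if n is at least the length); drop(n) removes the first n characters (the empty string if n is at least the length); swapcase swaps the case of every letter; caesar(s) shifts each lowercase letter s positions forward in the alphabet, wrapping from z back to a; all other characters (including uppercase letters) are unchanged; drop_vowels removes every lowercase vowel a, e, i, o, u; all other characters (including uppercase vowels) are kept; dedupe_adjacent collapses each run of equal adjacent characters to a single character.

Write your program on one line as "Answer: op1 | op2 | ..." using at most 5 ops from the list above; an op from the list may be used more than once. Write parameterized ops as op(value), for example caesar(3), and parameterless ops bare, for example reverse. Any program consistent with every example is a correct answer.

dedupe_adjacent | caesar(9) | reverse | caesar(2) | swapcase

Check, running the answer program on each example:
  "cocxsfkiesbs" -> "cocxsfkiesbs" -> "lxlgbotrnbkb" -> "bkbnrtobglxl" -> "dmdptvqdinzn" -> "DMDPTVQDINZN"
  "ulwonfgdl" -> "ulwonfgdl" -> "dufxwopmu" -> "umpowxfud" -> "worqyzhwf" -> "WORQYZHWF"
  "uamus" -> "uamus" -> "djvdb" -> "bdvjd" -> "dfxlf" -> "DFXLF"
  "uutlmh" -> "utlmh" -> "dcuvq" -> "qvucd" -> "sxwef" -> "SXWEF"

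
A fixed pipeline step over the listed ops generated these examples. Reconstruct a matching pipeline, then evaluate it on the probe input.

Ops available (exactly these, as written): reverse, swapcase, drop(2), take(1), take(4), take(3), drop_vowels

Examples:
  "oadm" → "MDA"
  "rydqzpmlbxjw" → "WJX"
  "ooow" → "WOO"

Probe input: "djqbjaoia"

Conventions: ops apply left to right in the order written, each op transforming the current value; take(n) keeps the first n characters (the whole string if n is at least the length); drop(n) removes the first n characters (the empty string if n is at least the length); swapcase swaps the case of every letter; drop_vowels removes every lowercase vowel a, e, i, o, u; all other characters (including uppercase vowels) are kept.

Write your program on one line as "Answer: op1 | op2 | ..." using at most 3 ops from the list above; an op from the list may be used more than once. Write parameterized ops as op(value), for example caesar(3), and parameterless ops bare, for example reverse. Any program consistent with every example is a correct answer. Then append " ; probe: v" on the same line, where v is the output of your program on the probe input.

reverse | swapcase | take(3) ; probe: "AIO"

Check, running the answer program on each example:
  "oadm" -> "mdao" -> "MDAO" -> "MDA"
  "rydqzpmlbxjw" -> "wjxblmpzqdyr" -> "WJXBLMPZQDYR" -> "WJX"
  "ooow" -> "wooo" -> "WOOO" -> "WOO"
  probe: "djqbjaoia" -> "aioajbqjd" -> "AIOAJBQJD" -> "AIO"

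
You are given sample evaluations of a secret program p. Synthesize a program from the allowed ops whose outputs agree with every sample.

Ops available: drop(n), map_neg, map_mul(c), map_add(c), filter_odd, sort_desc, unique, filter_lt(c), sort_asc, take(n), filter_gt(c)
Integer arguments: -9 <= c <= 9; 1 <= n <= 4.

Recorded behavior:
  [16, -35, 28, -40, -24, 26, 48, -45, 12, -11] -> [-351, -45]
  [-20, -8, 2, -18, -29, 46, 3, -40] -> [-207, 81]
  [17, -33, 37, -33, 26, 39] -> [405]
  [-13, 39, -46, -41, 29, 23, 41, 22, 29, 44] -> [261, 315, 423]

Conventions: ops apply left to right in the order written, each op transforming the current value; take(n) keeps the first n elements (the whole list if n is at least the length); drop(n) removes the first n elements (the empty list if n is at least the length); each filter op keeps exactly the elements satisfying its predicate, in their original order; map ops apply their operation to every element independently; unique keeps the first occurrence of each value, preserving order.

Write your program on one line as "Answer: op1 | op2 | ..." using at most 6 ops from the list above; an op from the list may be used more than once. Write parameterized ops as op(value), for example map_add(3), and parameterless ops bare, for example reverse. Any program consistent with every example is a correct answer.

map_add(6) | unique | map_mul(9) | drop(4) | sort_asc | filter_odd

Check, running the answer program on each example:
  [16, -35, 28, -40, -24, 26, 48, -45, 12, -11] -> [22, -29, 34, -34, -18, 32, 54, -39, 18, -5] -> [22, -29, 34, -34, -18, 32, 54, -39, 18, -5] -> [198, -261, 306, -306, -162, 288, 486, -351, 162, -45] -> [-162, 288, 486, -351, 162, -45] -> [-351, -162, -45, 162, 288, 486] -> [-351, -45]
  [-20, -8, 2, -18, -29, 46, 3, -40] -> [-14, -2, 8, -12, -23, 52, 9, -34] -> [-14, -2, 8, -12, -23, 52, 9, -34] -> [-126, -18, 72, -108, -207, 468, 81, -306] -> [-207, 468, 81, -306] -> [-306, -207, 81, 468] -> [-207, 81]
  [17, -33, 37, -33, 26, 39] -> [23, -27, 43, -27, 32, 45] -> [23, -27, 43, 32, 45] -> [207, -243, 387, 288, 405] -> [405] -> [405] -> [405]
  [-13, 39, -46, -41, 29, 23, 41, 22, 29, 44] -> [-7, 45, -40, -35, 35, 29, 47, 28, 35, 50] -> [-7, 45, -40, -35, 35, 29, 47, 28, 50] -> [-63, 405, -360, -315, 315, 261, 423, 252, 450] -> [315, 261, 423, 252, 450] -> [252, 261, 315, 423, 450] -> [261, 315, 423]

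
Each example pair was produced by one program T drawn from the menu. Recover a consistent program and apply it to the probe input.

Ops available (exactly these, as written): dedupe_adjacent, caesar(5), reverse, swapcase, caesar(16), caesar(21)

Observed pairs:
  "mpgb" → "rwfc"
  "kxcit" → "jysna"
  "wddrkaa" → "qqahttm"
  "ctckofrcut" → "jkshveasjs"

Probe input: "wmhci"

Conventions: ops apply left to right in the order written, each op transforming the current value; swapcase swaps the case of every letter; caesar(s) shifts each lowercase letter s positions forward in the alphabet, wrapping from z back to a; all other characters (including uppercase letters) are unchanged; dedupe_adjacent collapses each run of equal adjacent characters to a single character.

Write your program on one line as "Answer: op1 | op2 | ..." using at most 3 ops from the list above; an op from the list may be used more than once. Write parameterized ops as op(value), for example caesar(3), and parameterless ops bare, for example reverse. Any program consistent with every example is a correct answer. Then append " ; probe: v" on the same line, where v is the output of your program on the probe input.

caesar(16) | reverse ; probe: "ysxcm"

Check, running the answer program on each example:
  "mpgb" -> "cfwr" -> "rwfc"
  "kxcit" -> "ansyj" -> "jysna"
  "wddrkaa" -> "mtthaqq" -> "qqahttm"
  "ctckofrcut" -> "sjsaevhskj" -> "jkshveasjs"
  probe: "wmhci" -> "mcxsy" -> "ysxcm"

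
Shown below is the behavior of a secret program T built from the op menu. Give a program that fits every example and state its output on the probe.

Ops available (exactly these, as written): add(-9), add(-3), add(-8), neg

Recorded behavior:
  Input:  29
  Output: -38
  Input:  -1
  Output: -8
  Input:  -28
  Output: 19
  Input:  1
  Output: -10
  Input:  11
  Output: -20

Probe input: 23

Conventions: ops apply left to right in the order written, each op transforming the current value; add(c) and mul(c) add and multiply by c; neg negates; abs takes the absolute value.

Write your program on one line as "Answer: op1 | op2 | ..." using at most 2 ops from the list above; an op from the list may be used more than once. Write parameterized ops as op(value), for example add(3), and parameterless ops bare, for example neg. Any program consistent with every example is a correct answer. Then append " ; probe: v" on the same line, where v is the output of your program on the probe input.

neg | add(-9) ; probe: -32

Check, running the answer program on each example:
  29 -> -29 -> -38
  -1 -> 1 -> -8
  -28 -> 28 -> 19
  1 -> -1 -> -10
  11 -> -11 -> -20
  probe: 23 -> -23 -> -32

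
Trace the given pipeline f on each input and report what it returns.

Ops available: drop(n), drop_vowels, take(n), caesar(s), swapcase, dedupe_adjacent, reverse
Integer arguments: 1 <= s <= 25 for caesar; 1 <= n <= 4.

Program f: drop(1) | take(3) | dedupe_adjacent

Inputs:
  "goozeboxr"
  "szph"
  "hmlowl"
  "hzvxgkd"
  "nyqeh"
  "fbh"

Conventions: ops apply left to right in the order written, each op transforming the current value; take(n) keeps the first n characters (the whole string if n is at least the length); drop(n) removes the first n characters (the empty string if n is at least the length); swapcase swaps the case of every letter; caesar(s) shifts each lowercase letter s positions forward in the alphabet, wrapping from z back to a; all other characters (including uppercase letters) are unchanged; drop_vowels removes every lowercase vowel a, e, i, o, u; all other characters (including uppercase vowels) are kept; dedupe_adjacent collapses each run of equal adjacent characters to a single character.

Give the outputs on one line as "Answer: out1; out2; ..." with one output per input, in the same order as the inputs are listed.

"oz"; "zph"; "mlo"; "zvx"; "yqe"; "bh"

Execution, op by op:
  "goozeboxr" -> "oozeboxr" -> "ooz" -> "oz"
  "szph" -> "zph" -> "zph" -> "zph"
  "hmlowl" -> "mlowl" -> "mlo" -> "mlo"
  "hzvxgkd" -> "zvxgkd" -> "zvx" -> "zvx"
  "nyqeh" -> "yqeh" -> "yqe" -> "yqe"
  "fbh" -> "bh" -> "bh" -> "bh"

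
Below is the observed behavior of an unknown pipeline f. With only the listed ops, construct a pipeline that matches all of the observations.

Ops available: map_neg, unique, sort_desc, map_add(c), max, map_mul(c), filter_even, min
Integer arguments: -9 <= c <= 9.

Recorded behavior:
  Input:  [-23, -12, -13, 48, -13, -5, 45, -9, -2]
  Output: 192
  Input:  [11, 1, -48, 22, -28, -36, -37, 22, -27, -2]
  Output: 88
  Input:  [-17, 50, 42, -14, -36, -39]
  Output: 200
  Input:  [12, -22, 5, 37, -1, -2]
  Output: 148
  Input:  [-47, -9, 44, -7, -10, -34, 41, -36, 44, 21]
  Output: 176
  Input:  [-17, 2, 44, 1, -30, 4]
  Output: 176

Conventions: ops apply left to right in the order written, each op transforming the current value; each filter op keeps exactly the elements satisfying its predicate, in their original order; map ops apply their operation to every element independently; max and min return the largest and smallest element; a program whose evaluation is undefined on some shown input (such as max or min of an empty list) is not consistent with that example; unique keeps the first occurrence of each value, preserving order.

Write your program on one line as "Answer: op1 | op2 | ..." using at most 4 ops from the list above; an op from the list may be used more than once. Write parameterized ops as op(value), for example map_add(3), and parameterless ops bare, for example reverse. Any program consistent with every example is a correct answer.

map_mul(4) | unique | sort_desc | max

Check, running the answer program on each example:
  [-23, -12, -13, 48, -13, -5, 45, -9, -2] -> [-92, -48, -52, 192, -52, -20, 180, -36, -8] -> [-92, -48, -52, 192, -20, 180, -36, -8] -> [192, 180, -8, -20, -36, -48, -52, -92] -> 192
  [11, 1, -48, 22, -28, -36, -37, 22, -27, -2] -> [44, 4, -192, 88, -112, -144, -148, 88, -108, -8] -> [44, 4, -192, 88, -112, -144, -148, -108, -8] -> [88, 44, 4, -8, -108, -112, -144, -148, -192] -> 88
  [-17, 50, 42, -14, -36, -39] -> [-68, 200, 168, -56, -144, -156] -> [-68, 200, 168, -56, -144, -156] -> [200, 168, -56, -68, -144, -156] -> 200
  [12, -22, 5, 37, -1, -2] -> [48, -88, 20, 148, -4, -8] -> [48, -88, 20, 148, -4, -8] -> [148, 48, 20, -4, -8, -88] -> 148
  [-47, -9, 44, -7, -10, -34, 41, -36, 44, 21] -> [-188, -36, 176, -28, -40, -136, 164, -144, 176, 84] -> [-188, -36, 176, -28, -40, -136, 164, -144, 84] -> [176, 164, 84, -28, -36, -40, -136, -144, -188] -> 176
  [-17, 2, 44, 1, -30, 4] -> [-68, 8, 176, 4, -120, 16] -> [-68, 8, 176, 4, -120, 16] -> [176, 16, 8, 4, -68, -120] -> 176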